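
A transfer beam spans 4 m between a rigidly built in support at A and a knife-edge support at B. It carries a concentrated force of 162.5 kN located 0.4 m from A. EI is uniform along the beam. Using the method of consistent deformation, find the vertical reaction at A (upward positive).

R_A = 160.1 kN

Choose R_B as the redundant. The primary structure is the cantilever fixed at A.
Downward deflection at the released point B due to the loads:
  point load 162.5 at a = 0.4: Pa²(3L − a)/(6EI) = 50.27/EI
Flexibility coefficient — unit upward force at B: δ_{BB} = L³/(3EI) = 21.33/EI.
Compatibility at B: δ_0 − R_B·δ_{BB} = 0, so R_B = 50.27/21.33 = 2.356 kN.
Vertical equilibrium: R_A = ΣP − R_B = 162.5 − 2.356 = 160.1 kN.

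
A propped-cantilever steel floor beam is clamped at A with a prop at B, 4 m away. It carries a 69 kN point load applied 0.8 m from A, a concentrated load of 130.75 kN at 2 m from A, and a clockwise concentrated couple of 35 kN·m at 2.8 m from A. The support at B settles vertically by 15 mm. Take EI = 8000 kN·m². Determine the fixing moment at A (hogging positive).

M_A = 147.5 kN·m

Choose R_B as the redundant. The primary structure is the cantilever fixed at A.
Downward deflection at the released point B due to the loads:
  point load 69 at a = 0.8: Pa²(3L − a)/(6EI) = 82.43/EI
  point load 130.75 at a = 2: Pa²(3L − a)/(6EI) = 871.7/EI
  clockwise couple 35 at a = 2.8: M₀a(2L − a)/(2EI) = 254.8/EI
  δ_0 = 1209/EI
Tip deflection under a unit load at B: L³/(3EI) = 21.33/EI.
With EI = 8000 kN·m²: δ_0 = 0.15111 m and δ_{BB} = 0.002667 m/kN.
Compatibility — the beam at B must follow the support down by 0.015 m: δ_0 − R_B·δ_{BB} = 0.015, so R_B = (0.15111 − 0.015)/0.002667 = 51.04 kN.
Moment equilibrium about A: M_A = Σ(load moments about A) − R_B·L = 351.7 − 51.04×4 = 147.5 kN·m.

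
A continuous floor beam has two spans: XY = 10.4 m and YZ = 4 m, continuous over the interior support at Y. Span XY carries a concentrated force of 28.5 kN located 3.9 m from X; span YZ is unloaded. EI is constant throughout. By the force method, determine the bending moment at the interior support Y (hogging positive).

Insert a hinge at Y; M_Y is the redundant, and each span becomes simply supported.
Rotations at Y on the released spans (each span's end-slope, ×1/EI):
  span XY: point load 28.5 at a = 3.9: Pab(L + a)/(6LEI) = 165.6/EI
  relative rotation θ_0 = (165.6 + 0)/EI = 165.6/EI
A unit hogging moment at Y produces rotation L₁/(3EI) + L₂/(3EI) = 4.8/EI.
Compatibility: M_Y·(L₁+L₂)/(3EI) = θ_0, giving M_Y = 34.49 kN·m (hogging).

M_Y = 34.49 kN·m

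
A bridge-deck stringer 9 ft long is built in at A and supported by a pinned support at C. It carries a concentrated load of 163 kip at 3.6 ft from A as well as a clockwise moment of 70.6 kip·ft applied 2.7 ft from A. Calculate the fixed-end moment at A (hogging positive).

Release the roller at C. Primary structure: cantilever fixed at A.
Primary-structure tip deflection at C by superposition:
  point load 163 at a = 3.6: Pa²(3L − a)/(6EI) = 8239/EI
  clockwise couple 70.6 at a = 2.7: M₀a(2L − a)/(2EI) = 1458/EI
  δ_0 = 9697/EI
Tip deflection under a unit load at C: L³/(3EI) = 243/EI.
Compatibility at C: δ_0 − R_C·δ_{CC} = 0, so R_C = 9697/243 = 39.91 kip.
Moment equilibrium about A: M_A = Σ(load moments about A) − R_C·L = 657.4 − 39.91×9 = 298.3 kip·ft.

M_A = 298.3 kip·ft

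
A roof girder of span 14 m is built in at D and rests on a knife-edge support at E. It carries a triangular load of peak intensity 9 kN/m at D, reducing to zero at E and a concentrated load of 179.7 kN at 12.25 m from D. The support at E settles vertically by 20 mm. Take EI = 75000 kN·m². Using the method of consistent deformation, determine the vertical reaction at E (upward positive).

R_E = 157.1 kN

Take the reaction at E as the redundant and release it; the primary structure is a cantilever fixed at D.
Free-end deflection of the primary structure under the applied loading (downward +):
  triangular load, peak 9 at the fixed end: w₀L⁴/(30EI) = 11525/EI
  point load 179.7 at a = 12.25: Pa²(3L − a)/(6EI) = 133708/EI
  δ_0 = 145232/EI
Tip deflection under a unit load at E: L³/(3EI) = 914.7/EI.
With EI = 75000 kN·m²: δ_0 = 1.9364 m and δ_{EE} = 0.012196 m/kN.
Compatibility — the beam at E must follow the support down by 0.02 m: δ_0 − R_E·δ_{EE} = 0.02, so R_E = (1.9364 − 0.02)/0.012196 = 157.1 kN.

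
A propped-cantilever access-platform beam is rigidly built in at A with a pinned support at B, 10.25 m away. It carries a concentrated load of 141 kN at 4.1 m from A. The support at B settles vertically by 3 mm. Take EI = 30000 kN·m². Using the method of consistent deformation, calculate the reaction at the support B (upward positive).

Choose R_B as the redundant. The primary structure is the cantilever fixed at A.
Deflection at B on the released cantilever, summing each load's contribution:
  point load 141 at a = 4.1: Pa²(3L − a)/(6EI) = 10528/EI
Tip deflection under a unit load at B: L³/(3EI) = 359/EI.
With EI = 30000 kN·m²: δ_0 = 0.35092 m and δ_{BB} = 0.011965 m/kN.
Compatibility — the beam at B must follow the support down by 0.003 m: δ_0 − R_B·δ_{BB} = 0.003, so R_B = (0.35092 − 0.003)/0.011965 = 29.08 kN.

R_B = 29.08 kN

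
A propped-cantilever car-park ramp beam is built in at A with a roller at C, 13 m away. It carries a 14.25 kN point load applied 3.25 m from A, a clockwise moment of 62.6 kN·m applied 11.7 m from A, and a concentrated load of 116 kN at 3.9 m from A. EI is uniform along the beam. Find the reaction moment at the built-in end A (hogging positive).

Take the reaction at C as the redundant and release it; the primary structure is a cantilever fixed at A.
Downward deflection at the released point C due to the loads:
  point load 14.25 at a = 3.25: Pa²(3L − a)/(6EI) = 896.8/EI
  clockwise couple 62.6 at a = 11.7: M₀a(2L − a)/(2EI) = 5237/EI
  point load 116 at a = 3.9: Pa²(3L − a)/(6EI) = 10322/EI
  δ_0 = 16455/EI
Tip deflection under a unit load at C: L³/(3EI) = 732.3/EI.
Compatibility at C: δ_0 − R_C·δ_{CC} = 0, so R_C = 16455/732.3 = 22.47 kN.
Moment equilibrium about A: M_A = Σ(load moments about A) − R_C·L = 561.3 − 22.47×13 = 269.2 kN·m.

M_A = 269.2 kN·m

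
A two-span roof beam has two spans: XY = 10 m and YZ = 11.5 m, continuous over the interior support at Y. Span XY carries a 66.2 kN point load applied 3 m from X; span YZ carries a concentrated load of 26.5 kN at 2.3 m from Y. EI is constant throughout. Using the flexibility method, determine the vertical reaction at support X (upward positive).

Release continuity at Y by inserting a hinge; the redundant is the internal moment M_Y. The primary structure is two simply-supported spans XY and YZ.
Discontinuity in slope at Y on the released structure — sum the simple-span end rotations:
  span XY: point load 66.2 at a = 3: Pab(L + a)/(6LEI) = 301.2/EI
  span YZ: point load 26.5 at a = 2.3: Pab(L + b)/(6LEI) = 168.2/EI
  relative rotation θ_0 = (301.2 + 168.2)/EI = 469.4/EI
A unit hogging moment at Y produces rotation L₁/(3EI) + L₂/(3EI) = 7.167/EI.
Slope continuity at Y: θ_0 = M_Y·7.167/EI, so M_Y = 469.4/7.167 = 65.5 kN·m (hogging).
Span XY, ΣM about X with M_Y applied at Y: R_Y^{XY}·10 = 198.6 + 65.5, so R_Y^{XY} = 26.41 kN and R_X = 66.2 − 26.41 = 39.79 kN.

R_X = 39.79 kN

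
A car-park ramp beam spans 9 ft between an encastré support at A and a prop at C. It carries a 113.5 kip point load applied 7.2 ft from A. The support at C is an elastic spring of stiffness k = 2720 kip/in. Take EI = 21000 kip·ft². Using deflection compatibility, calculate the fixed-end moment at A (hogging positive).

M_A = 99.96 kip·ft

Release the roller at C. Primary structure: cantilever fixed at A.
Free-end deflection of the primary structure under the applied loading (downward +):
  point load 113.5 at a = 7.2: Pa²(3L − a)/(6EI) = 19417/EI
Flexibility coefficient — unit upward force at C: δ_{CC} = L³/(3EI) = 243/EI.
With EI = 21000 kip·ft²: δ_0 = 0.9246 ft and δ_{CC} = 0.011571 ft/kip.
Compatibility — the spring shortens by R_C/k under the reaction it provides: δ_0 − R_C·δ_{CC} = R_C/k. With 1/k = 1/(2720×12) ft/kip = 0.000031 ft/kip, R_C = δ_0 / (δ_{CC} + 1/k) = 0.9246 / (0.011571 + 0.000031) = 79.69 kip.
Moment equilibrium about A: M_A = Σ(load moments about A) − R_C·L = 817.2 − 79.69×9 = 99.96 kip·ft.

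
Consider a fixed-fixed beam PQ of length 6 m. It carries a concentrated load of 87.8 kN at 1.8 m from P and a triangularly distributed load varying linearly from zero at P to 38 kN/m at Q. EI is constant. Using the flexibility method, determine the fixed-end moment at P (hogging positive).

M_P = 123 kN·m

Take the two fixed-end moments M_P, M_Q as redundants; the released structure is the simple span PQ.
End rotations of the released simple span under the applied load (×1/EI):
  at P: point load 87.8 at a = 1.8: Pab(L + b)/(6LEI) = 188.1/EI
  at Q: point load 87.8 at a = 1.8: Pab(L + a)/(6LEI) = 143.8/EI
  at P: triangular load, peak 38: 7w₀L³/(360EI) = 159.6/EI
  at Q: triangular load, peak 38: w₀L³/(45EI) = 182.4/EI
  θ_P0 = 347.7/EI,  θ_Q0 = 326.2/EI
Flexibility coefficients: a unit moment at one end gives L/(3EI) there and L/(6EI) at the far end, so f₁₁ = f₂₂ = 2/EI and f₁₂ = f₂₁ = 1/EI.
Compatibility — zero rotation at each built-in end:
  2 M_P + 1 M_Q = 347.7
  1 M_P + 2 M_Q = 326.2
Solving the pair gives M_P = 123 kN·m and M_Q = 101.6 kN·m (hogging).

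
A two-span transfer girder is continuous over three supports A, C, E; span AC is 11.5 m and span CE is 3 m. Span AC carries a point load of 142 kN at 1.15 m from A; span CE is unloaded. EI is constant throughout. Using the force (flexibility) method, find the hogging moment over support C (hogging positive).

M_C = 64.11 kN·m

Take M_C as the redundant. Released structure: two simple spans AC and CE with a hinge at C.
Rotations at C on the released spans (each span's end-slope, ×1/EI):
  span AC: point load 142 at a = 1.15: Pab(L + a)/(6LEI) = 309.9/EI
  relative rotation θ_0 = (309.9 + 0)/EI = 309.9/EI
A unit hogging moment at C produces rotation L₁/(3EI) + L₂/(3EI) = 4.833/EI.
Slope continuity at C: θ_0 = M_C·4.833/EI, so M_C = 309.9/4.833 = 64.11 kN·m (hogging).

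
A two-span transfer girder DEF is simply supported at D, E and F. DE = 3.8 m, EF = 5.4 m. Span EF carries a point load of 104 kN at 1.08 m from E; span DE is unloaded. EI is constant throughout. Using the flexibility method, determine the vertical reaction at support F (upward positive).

R_F = 12.01 kN

Take M_E as the redundant. Released structure: two simple spans DE and EF with a hinge at E.
Discontinuity in slope at E on the released structure — sum the simple-span end rotations:
  span EF: point load 104 at a = 1.08: Pab(L + b)/(6LEI) = 145.6/EI
  relative rotation θ_0 = (0 + 145.6)/EI = 145.6/EI
A unit hogging moment at E produces rotation L₁/(3EI) + L₂/(3EI) = 3.067/EI.
Slope continuity at E: θ_0 = M_E·3.067/EI, so M_E = 145.6/3.067 = 47.47 kN·m (hogging).
Span EF, ΣM about F: R_E^{EF}·5.4 = 449.3 + 47.47, so R_E^{EF} = 91.99 kN and R_F = 104 − 91.99 = 12.01 kN.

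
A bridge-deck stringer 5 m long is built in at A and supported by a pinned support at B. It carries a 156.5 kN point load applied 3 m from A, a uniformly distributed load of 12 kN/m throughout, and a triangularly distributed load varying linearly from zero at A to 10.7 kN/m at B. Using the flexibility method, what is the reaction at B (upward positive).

R_B = 104.8 kN

Release the roller at B. Primary structure: cantilever fixed at A.
Primary-structure tip deflection at B by superposition:
  point load 156.5 at a = 3: Pa²(3L − a)/(6EI) = 2817/EI
  UDL 12: wL⁴/(8EI) = 937.5/EI
  triangular load, peak 10.7 at the free end: 11w₀L⁴/(120EI) = 613/EI
  δ_0 = 4368/EI
Flexibility coefficient — unit upward force at B: δ_{BB} = L³/(3EI) = 41.67/EI.
The prop prevents deflection at B: R_B = δ_0/δ_{BB} = 4368/41.67 = 104.8 kN.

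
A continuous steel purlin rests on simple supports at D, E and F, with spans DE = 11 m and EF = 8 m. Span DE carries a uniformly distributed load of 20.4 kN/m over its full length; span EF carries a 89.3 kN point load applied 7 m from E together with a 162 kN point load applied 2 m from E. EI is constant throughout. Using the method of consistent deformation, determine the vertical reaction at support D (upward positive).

Insert a hinge at E; M_E is the redundant, and each span becomes simply supported.
Discontinuity in slope at E on the released structure — sum the simple-span end rotations:
  span DE: UDL 20.4: wL³/(24EI) = 1131/EI
  span EF: point load 89.3 at a = 7: Pab(L + b)/(6LEI) = 117.2/EI
  span EF: point load 162 at a = 2: Pab(L + b)/(6LEI) = 567/EI
  relative rotation θ_0 = (1131 + 684.2)/EI = 1816/EI
A unit hogging moment at E produces rotation L₁/(3EI) + L₂/(3EI) = 6.333/EI.
Slope continuity at E: θ_0 = M_E·6.333/EI, so M_E = 1816/6.333 = 286.7 kN·m (hogging).
Span DE, ΣM about D with M_E applied at E: R_E^{DE}·11 = 1234 + 286.7, so R_E^{DE} = 138.3 kN and R_D = 224.4 − 138.3 = 86.14 kN.

R_D = 86.14 kN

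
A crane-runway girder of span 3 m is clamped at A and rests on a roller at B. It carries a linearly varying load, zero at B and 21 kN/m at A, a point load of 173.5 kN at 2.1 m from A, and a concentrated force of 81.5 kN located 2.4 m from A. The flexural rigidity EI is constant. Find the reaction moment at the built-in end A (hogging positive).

M_A = 107.1 kN·m

Choose R_B as the redundant. The primary structure is the cantilever fixed at A.
Free-end deflection of the primary structure under the applied loading (downward +):
  triangular load, peak 21 at the fixed end: w₀L⁴/(30EI) = 56.7/EI
  point load 173.5 at a = 2.1: Pa²(3L − a)/(6EI) = 879.9/EI
  point load 81.5 at a = 2.4: Pa²(3L − a)/(6EI) = 516.4/EI
  δ_0 = 1453/EI
Flexibility coefficient — unit upward force at B: δ_{BB} = L³/(3EI) = 9/EI.
The prop prevents deflection at B: R_B = δ_0/δ_{BB} = 1453/9 = 161.4 kN.
Moment equilibrium about A: M_A = Σ(load moments about A) − R_B·L = 591.5 − 161.4×3 = 107.1 kN·m.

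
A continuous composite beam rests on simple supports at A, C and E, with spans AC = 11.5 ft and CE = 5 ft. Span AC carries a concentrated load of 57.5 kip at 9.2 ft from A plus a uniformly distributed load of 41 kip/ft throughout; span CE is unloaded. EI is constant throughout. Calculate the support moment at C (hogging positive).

Take M_C as the redundant. Released structure: two simple spans AC and CE with a hinge at C.
Rotations at C on the released spans (each span's end-slope, ×1/EI):
  span AC: point load 57.5 at a = 9.2: Pab(L + a)/(6LEI) = 365/EI
  span AC: UDL 41: wL³/(24EI) = 2598/EI
  relative rotation θ_0 = (2963 + 0)/EI = 2963/EI
A unit hogging moment at C produces rotation L₁/(3EI) + L₂/(3EI) = 5.5/EI.
Slope continuity at C: θ_0 = M_C·5.5/EI, so M_C = 2963/5.5 = 538.8 kip·ft (hogging).

M_C = 538.8 kip·ft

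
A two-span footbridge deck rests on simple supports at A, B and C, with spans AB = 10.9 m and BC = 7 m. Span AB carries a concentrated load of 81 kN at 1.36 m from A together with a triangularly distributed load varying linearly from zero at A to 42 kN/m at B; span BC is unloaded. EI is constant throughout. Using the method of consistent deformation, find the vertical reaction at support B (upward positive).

Release continuity at B by inserting a hinge; the redundant is the internal moment M_B. The primary structure is two simply-supported spans AB and BC.
Rotations at B on the released spans (each span's end-slope, ×1/EI):
  span AB: point load 81 at a = 1.36: Pab(L + a)/(6LEI) = 197/EI
  span AB: triangular load, peak 42: w₀L³/(45EI) = 1209/EI
  relative rotation θ_0 = (1406 + 0)/EI = 1406/EI
A unit hogging moment at B produces rotation L₁/(3EI) + L₂/(3EI) = 5.967/EI.
Compatibility: M_B·(L₁+L₂)/(3EI) = θ_0, giving M_B = 235.6 kN·m (hogging).
Span AB, ΣM about A with M_B applied at B: R_B^{AB}·10.9 = 1774 + 235.6, so R_B^{AB} = 184.3 kN and R_A = 309.9 − 184.3 = 125.6 kN.
Span BC, ΣM about C: R_B^{BC}·7 = 0 + 235.6, so R_B^{BC} = 33.66 kN and R_C = 0 − 33.66 = -33.66 kN.
R_B = 184.3 + 33.66 = 218 kN.

R_B = 218 kN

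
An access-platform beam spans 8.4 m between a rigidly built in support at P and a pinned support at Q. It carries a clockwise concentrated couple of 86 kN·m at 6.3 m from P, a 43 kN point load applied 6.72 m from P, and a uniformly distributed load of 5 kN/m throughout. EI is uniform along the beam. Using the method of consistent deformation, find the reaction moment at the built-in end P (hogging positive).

M_P = 43.84 kN·m

Release the roller at Q. Primary structure: cantilever fixed at P.
Deflection at Q on the released cantilever, summing each load's contribution:
  clockwise couple 86 at a = 6.3: M₀a(2L − a)/(2EI) = 2844/EI
  point load 43 at a = 6.72: Pa²(3L − a)/(6EI) = 5981/EI
  UDL 5: wL⁴/(8EI) = 3112/EI
  δ_0 = 11937/EI
Tip deflection under a unit load at Q: L³/(3EI) = 197.6/EI.
Compatibility at Q: δ_0 − R_Q·δ_{QQ} = 0, so R_Q = 11937/197.6 = 60.42 kN.
Moment equilibrium about P: M_P = Σ(load moments about P) − R_Q·L = 551.4 − 60.42×8.4 = 43.84 kN·m.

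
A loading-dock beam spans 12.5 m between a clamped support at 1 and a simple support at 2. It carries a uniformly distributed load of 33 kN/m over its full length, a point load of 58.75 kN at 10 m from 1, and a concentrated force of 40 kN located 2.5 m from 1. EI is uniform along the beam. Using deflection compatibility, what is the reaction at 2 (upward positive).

R_2 = 198.3 kN

Release the roller at 2. Primary structure: cantilever fixed at 1.
Free-end deflection of the primary structure under the applied loading (downward +):
  UDL 33: wL⁴/(8EI) = 100708/EI
  point load 58.75 at a = 10: Pa²(3L − a)/(6EI) = 26927/EI
  point load 40 at a = 2.5: Pa²(3L − a)/(6EI) = 1458/EI
  δ_0 = 129093/EI
Tip deflection under a unit load at 2: L³/(3EI) = 651/EI.
The prop prevents deflection at 2: R_2 = δ_0/δ_{22} = 129093/651 = 198.3 kN.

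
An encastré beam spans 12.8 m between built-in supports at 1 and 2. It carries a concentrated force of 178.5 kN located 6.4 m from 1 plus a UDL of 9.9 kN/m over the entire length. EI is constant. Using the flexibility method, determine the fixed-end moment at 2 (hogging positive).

Release both end moments; the primary structure is a simply-supported span 12 with redundants M_1 and M_2.
End rotations of the released simple span under the applied load (×1/EI):
  at 1: point load 178.5 at a = 6.4: Pab(L + b)/(6LEI) = 1828/EI
  at 2: point load 178.5 at a = 6.4: Pab(L + a)/(6LEI) = 1828/EI
  at 1: UDL 9.9: wL³/(24EI) = 865.1/EI
  at 2: UDL 9.9: wL³/(24EI) = 865.1/EI
  θ_10 = 2693/EI,  θ_20 = 2693/EI
Flexibility coefficients: a unit moment at one end gives L/(3EI) there and L/(6EI) at the far end, so f₁₁ = f₂₂ = 4.267/EI and f₁₂ = f₂₁ = 2.133/EI.
Compatibility — zero rotation at each built-in end:
  4.267 M_1 + 2.133 M_2 = 2693
  2.133 M_1 + 4.267 M_2 = 2693
Solving the pair gives M_1 = 420.8 kN·m and M_2 = 420.8 kN·m (hogging).

M_2 = 420.8 kN·m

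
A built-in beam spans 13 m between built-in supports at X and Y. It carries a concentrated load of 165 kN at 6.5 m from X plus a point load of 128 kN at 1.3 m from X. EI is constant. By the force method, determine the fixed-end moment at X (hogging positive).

M_X = 402.9 kN·m

Take the two fixed-end moments M_X, M_Y as redundants; the released structure is the simple span XY.
Simple-span end rotations at X and Y under the given loads:
  at X: point load 165 at a = 6.5: Pab(L + b)/(6LEI) = 1743/EI
  at Y: point load 165 at a = 6.5: Pab(L + a)/(6LEI) = 1743/EI
  at X: point load 128 at a = 1.3: Pab(L + b)/(6LEI) = 616.5/EI
  at Y: point load 128 at a = 1.3: Pab(L + a)/(6LEI) = 356.9/EI
  θ_X0 = 2359/EI,  θ_Y0 = 2100/EI
Flexibility coefficients: a unit moment at one end gives L/(3EI) there and L/(6EI) at the far end, so f₁₁ = f₂₂ = 4.333/EI and f₁₂ = f₂₁ = 2.167/EI.
Compatibility — zero rotation at each built-in end:
  4.333 M_X + 2.167 M_Y = 2359
  2.167 M_X + 4.333 M_Y = 2100
Solving the pair gives M_X = 402.9 kN·m and M_Y = 283.1 kN·m (hogging).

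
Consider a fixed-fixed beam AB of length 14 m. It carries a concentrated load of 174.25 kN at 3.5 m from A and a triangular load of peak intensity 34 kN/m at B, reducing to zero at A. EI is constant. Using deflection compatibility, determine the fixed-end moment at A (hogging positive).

M_A = 565.2 kN·m

Take the two fixed-end moments M_A, M_B as redundants; the released structure is the simple span AB.
Simple-span end rotations at A and B under the given loads:
  at A: point load 174.25 at a = 3.5: Pab(L + b)/(6LEI) = 1868/EI
  at B: point load 174.25 at a = 3.5: Pab(L + a)/(6LEI) = 1334/EI
  at A: triangular load, peak 34: 7w₀L³/(360EI) = 1814/EI
  at B: triangular load, peak 34: w₀L³/(45EI) = 2073/EI
  θ_A0 = 3682/EI,  θ_B0 = 3407/EI
Flexibility coefficients: a unit moment at one end gives L/(3EI) there and L/(6EI) at the far end, so f₁₁ = f₂₂ = 4.667/EI and f₁₂ = f₂₁ = 2.333/EI.
Compatibility — zero rotation at each built-in end:
  4.667 M_A + 2.333 M_B = 3682
  2.333 M_A + 4.667 M_B = 3407
Solving the pair gives M_A = 565.2 kN·m and M_B = 447.6 kN·m (hogging).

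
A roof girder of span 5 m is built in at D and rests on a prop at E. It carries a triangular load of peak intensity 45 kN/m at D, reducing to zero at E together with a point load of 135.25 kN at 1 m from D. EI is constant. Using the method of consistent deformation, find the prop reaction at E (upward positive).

R_E = 30.07 kN

Take the reaction at E as the redundant and release it; the primary structure is a cantilever fixed at D.
Downward deflection at the released point E due to the loads:
  triangular load, peak 45 at the fixed end: w₀L⁴/(30EI) = 937.5/EI
  point load 135.25 at a = 1: Pa²(3L − a)/(6EI) = 315.6/EI
  δ_0 = 1253/EI
Tip deflection under a unit load at E: L³/(3EI) = 41.67/EI.
Compatibility at E: δ_0 − R_E·δ_{EE} = 0, so R_E = 1253/41.67 = 30.07 kN.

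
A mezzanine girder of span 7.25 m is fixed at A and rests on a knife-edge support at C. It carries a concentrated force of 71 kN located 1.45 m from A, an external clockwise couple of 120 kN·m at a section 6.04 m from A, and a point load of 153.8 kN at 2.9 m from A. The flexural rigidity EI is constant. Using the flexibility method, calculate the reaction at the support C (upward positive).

Remove the prop at C; the released (primary) structure is a cantilever built in at A.
Downward deflection at the released point C due to the loads:
  point load 71 at a = 1.45: Pa²(3L − a)/(6EI) = 505.1/EI
  clockwise couple 120 at a = 6.04: M₀a(2L − a)/(2EI) = 3066/EI
  point load 153.8 at a = 2.9: Pa²(3L − a)/(6EI) = 4064/EI
  δ_0 = 7635/EI
Flexibility coefficient — unit upward force at C: δ_{CC} = L³/(3EI) = 127/EI.
Compatibility at C: δ_0 − R_C·δ_{CC} = 0, so R_C = 7635/127 = 60.1 kN.

R_C = 60.1 kN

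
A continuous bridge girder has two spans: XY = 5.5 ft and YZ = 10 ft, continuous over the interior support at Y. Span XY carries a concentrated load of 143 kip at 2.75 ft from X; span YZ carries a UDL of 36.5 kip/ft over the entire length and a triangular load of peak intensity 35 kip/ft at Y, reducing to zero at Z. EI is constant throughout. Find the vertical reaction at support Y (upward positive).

R_Y = 510.8 kip

Insert a hinge at Y; M_Y is the redundant, and each span becomes simply supported.
Discontinuity in slope at Y on the released structure — sum the simple-span end rotations:
  span XY: point load 143 at a = 2.75: Pab(L + a)/(6LEI) = 270.4/EI
  span YZ: UDL 36.5: wL³/(24EI) = 1521/EI
  span YZ: triangular load, peak 35: w₀L³/(45EI) = 777.8/EI
  relative rotation θ_0 = (270.4 + 2299)/EI = 2569/EI
A unit hogging moment at Y produces rotation L₁/(3EI) + L₂/(3EI) = 5.167/EI.
Slope continuity at Y: θ_0 = M_Y·5.167/EI, so M_Y = 2569/5.167 = 497.2 kip·ft (hogging).
Span XY, ΣM about X with M_Y applied at Y: R_Y^{XY}·5.5 = 393.2 + 497.2, so R_Y^{XY} = 161.9 kip and R_X = 143 − 161.9 = -18.9 kip.
Span YZ, ΣM about Z: R_Y^{YZ}·10 = 2992 + 497.2, so R_Y^{YZ} = 348.9 kip and R_Z = 540 − 348.9 = 191.1 kip.
R_Y = 161.9 + 348.9 = 510.8 kip.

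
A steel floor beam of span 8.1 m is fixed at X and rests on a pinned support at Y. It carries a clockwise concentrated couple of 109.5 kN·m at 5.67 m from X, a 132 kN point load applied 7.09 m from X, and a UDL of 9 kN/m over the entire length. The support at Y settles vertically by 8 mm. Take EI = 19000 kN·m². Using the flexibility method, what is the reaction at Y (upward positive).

Remove the prop at Y; the released (primary) structure is a cantilever built in at X.
Deflection at Y on the released cantilever, summing each load's contribution:
  clockwise couple 109.5 at a = 5.67: M₀a(2L − a)/(2EI) = 3269/EI
  point load 132 at a = 7.09: Pa²(3L − a)/(6EI) = 19033/EI
  UDL 9: wL⁴/(8EI) = 4843/EI
  δ_0 = 27144/EI
Tip deflection under a unit load at Y: L³/(3EI) = 177.1/EI.
With EI = 19000 kN·m²: δ_0 = 1.4286 m and δ_{YY} = 0.009324 m/kN.
Compatibility — the beam at Y must follow the support down by 0.008 m: δ_0 − R_Y·δ_{YY} = 0.008, so R_Y = (1.4286 − 0.008)/0.009324 = 152.4 kN.

R_Y = 152.4 kN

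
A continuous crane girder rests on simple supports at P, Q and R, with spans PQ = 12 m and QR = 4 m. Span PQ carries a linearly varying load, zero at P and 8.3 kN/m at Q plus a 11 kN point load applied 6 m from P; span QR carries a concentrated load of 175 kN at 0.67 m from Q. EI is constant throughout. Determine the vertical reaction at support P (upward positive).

Take M_Q as the redundant. Released structure: two simple spans PQ and QR with a hinge at Q.
Rotations at Q on the released spans (each span's end-slope, ×1/EI):
  span PQ: triangular load, peak 8.3: w₀L³/(45EI) = 318.7/EI
  span PQ: point load 11 at a = 6: Pab(L + a)/(6LEI) = 99/EI
  span QR: point load 175 at a = 0.67: Pab(L + b)/(6LEI) = 119.2/EI
  relative rotation θ_0 = (417.7 + 119.2)/EI = 537/EI
A unit hogging moment at Q produces rotation L₁/(3EI) + L₂/(3EI) = 5.333/EI.
Compatibility: M_Q·(L₁+L₂)/(3EI) = θ_0, giving M_Q = 100.7 kN·m (hogging).
Span PQ, ΣM about P with M_Q applied at Q: R_Q^{PQ}·12 = 464.4 + 100.7, so R_Q^{PQ} = 47.09 kN and R_P = 60.8 − 47.09 = 13.71 kN.

R_P = 13.71 kN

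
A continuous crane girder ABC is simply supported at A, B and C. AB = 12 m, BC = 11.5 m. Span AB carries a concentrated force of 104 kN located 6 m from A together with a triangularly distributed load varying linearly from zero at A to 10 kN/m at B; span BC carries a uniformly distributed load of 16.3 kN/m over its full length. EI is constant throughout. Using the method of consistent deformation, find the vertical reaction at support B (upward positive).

Take M_B as the redundant. Released structure: two simple spans AB and BC with a hinge at B.
Rotations at B on the released spans (each span's end-slope, ×1/EI):
  span AB: point load 104 at a = 6: Pab(L + a)/(6LEI) = 936/EI
  span AB: triangular load, peak 10: w₀L³/(45EI) = 384/EI
  span BC: UDL 16.3: wL³/(24EI) = 1033/EI
  relative rotation θ_0 = (1320 + 1033)/EI = 2353/EI
A unit hogging moment at B produces rotation L₁/(3EI) + L₂/(3EI) = 7.833/EI.
Compatibility: M_B·(L₁+L₂)/(3EI) = θ_0, giving M_B = 300.4 kN·m (hogging).
Span AB, ΣM about A with M_B applied at B: R_B^{AB}·12 = 1104 + 300.4, so R_B^{AB} = 117 kN and R_A = 164 − 117 = 46.97 kN.
Span BC, ΣM about C: R_B^{BC}·11.5 = 1078 + 300.4, so R_B^{BC} = 119.8 kN and R_C = 187.4 − 119.8 = 67.61 kN.
R_B = 117 + 119.8 = 236.9 kN.

R_B = 236.9 kN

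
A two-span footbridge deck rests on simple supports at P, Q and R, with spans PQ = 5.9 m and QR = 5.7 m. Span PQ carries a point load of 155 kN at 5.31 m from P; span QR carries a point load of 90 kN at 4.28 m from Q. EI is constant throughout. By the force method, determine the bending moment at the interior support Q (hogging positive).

Release continuity at Q by inserting a hinge; the redundant is the internal moment M_Q. The primary structure is two simply-supported spans PQ and QR.
Rotations at Q on the released spans (each span's end-slope, ×1/EI):
  span PQ: point load 155 at a = 5.31: Pab(L + a)/(6LEI) = 153.8/EI
  span QR: point load 90 at a = 4.28: Pab(L + b)/(6LEI) = 113.9/EI
  relative rotation θ_0 = (153.8 + 113.9)/EI = 267.6/EI
A unit hogging moment at Q produces rotation L₁/(3EI) + L₂/(3EI) = 3.867/EI.
Slope continuity at Q: θ_0 = M_Q·3.867/EI, so M_Q = 267.6/3.867 = 69.22 kN·m (hogging).

M_Q = 69.22 kN·m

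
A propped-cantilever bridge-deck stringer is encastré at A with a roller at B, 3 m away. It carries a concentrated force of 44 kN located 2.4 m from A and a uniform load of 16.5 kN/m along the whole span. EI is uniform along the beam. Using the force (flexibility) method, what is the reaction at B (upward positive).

R_B = 49.54 kN

Choose R_B as the redundant. The primary structure is the cantilever fixed at A.
Free-end deflection of the primary structure under the applied loading (downward +):
  point load 44 at a = 2.4: Pa²(3L − a)/(6EI) = 278.8/EI
  UDL 16.5: wL⁴/(8EI) = 167.1/EI
  δ_0 = 445.8/EI
Flexibility coefficient — unit upward force at B: δ_{BB} = L³/(3EI) = 9/EI.
The prop prevents deflection at B: R_B = δ_0/δ_{BB} = 445.8/9 = 49.54 kN.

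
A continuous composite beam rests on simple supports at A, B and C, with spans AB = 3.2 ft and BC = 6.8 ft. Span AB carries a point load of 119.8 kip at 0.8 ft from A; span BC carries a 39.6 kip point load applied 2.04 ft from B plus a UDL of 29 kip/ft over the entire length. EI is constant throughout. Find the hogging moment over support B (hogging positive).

M_B = 161 kip·ft

Take M_B as the redundant. Released structure: two simple spans AB and BC with a hinge at B.
Discontinuity in slope at B on the released structure — sum the simple-span end rotations:
  span AB: point load 119.8 at a = 0.8: Pab(L + a)/(6LEI) = 47.92/EI
  span BC: point load 39.6 at a = 2.04: Pab(L + b)/(6LEI) = 109/EI
  span BC: UDL 29: wL³/(24EI) = 379.9/EI
  relative rotation θ_0 = (47.92 + 488.9)/EI = 536.8/EI
A unit hogging moment at B produces rotation L₁/(3EI) + L₂/(3EI) = 3.333/EI.
Slope continuity at B: θ_0 = M_B·3.333/EI, so M_B = 536.8/3.333 = 161 kip·ft (hogging).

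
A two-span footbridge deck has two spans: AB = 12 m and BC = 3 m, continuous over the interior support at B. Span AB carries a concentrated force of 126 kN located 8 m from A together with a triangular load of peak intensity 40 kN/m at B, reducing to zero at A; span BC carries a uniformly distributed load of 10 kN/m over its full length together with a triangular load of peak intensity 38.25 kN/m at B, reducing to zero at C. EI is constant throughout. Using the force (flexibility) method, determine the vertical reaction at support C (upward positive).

Release continuity at B by inserting a hinge; the redundant is the internal moment M_B. The primary structure is two simply-supported spans AB and BC.
Rotations at B on the released spans (each span's end-slope, ×1/EI):
  span AB: point load 126 at a = 8: Pab(L + a)/(6LEI) = 1120/EI
  span AB: triangular load, peak 40: w₀L³/(45EI) = 1536/EI
  span BC: UDL 10: wL³/(24EI) = 11.25/EI
  span BC: triangular load, peak 38.25: w₀L³/(45EI) = 22.95/EI
  relative rotation θ_0 = (2656 + 34.2)/EI = 2690/EI
A unit hogging moment at B produces rotation L₁/(3EI) + L₂/(3EI) = 5/EI.
Compatibility: M_B·(L₁+L₂)/(3EI) = θ_0, giving M_B = 538 kN·m (hogging).
Span BC, ΣM about C: R_B^{BC}·3 = 159.8 + 538, so R_B^{BC} = 232.6 kN and R_C = 87.38 − 232.6 = -145.2 kN.

R_C = -145.2 kN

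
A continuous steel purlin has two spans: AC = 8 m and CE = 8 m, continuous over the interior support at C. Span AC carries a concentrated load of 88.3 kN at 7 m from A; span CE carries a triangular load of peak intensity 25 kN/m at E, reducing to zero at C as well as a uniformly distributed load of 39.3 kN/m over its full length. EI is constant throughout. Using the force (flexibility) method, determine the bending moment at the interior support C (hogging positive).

M_C = 240.1 kN·m

Insert a hinge at C; M_C is the redundant, and each span becomes simply supported.
Discontinuity in slope at C on the released structure — sum the simple-span end rotations:
  span AC: point load 88.3 at a = 7: Pab(L + a)/(6LEI) = 193.2/EI
  span CE: triangular load, peak 25: 7w₀L³/(360EI) = 248.9/EI
  span CE: UDL 39.3: wL³/(24EI) = 838.4/EI
  relative rotation θ_0 = (193.2 + 1087)/EI = 1280/EI
A unit hogging moment at C produces rotation L₁/(3EI) + L₂/(3EI) = 5.333/EI.
Slope continuity at C: θ_0 = M_C·5.333/EI, so M_C = 1280/5.333 = 240.1 kN·m (hogging).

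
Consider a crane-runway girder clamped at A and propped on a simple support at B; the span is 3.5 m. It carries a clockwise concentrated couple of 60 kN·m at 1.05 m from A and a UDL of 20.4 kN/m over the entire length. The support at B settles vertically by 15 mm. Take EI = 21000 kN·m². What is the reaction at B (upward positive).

Remove the prop at B; the released (primary) structure is a cantilever built in at A.
Downward deflection at the released point B due to the loads:
  clockwise couple 60 at a = 1.05: M₀a(2L − a)/(2EI) = 187.4/EI
  UDL 20.4: wL⁴/(8EI) = 382.7/EI
  δ_0 = 570.1/EI
Flexibility coefficient — unit upward force at B: δ_{BB} = L³/(3EI) = 14.29/EI.
With EI = 21000 kN·m²: δ_0 = 0.027147 m and δ_{BB} = 0.000681 m/kN.
Compatibility — the beam at B must follow the support down by 0.015 m: δ_0 − R_B·δ_{BB} = 0.015, so R_B = (0.027147 − 0.015)/0.000681 = 17.85 kN.

R_B = 17.85 kN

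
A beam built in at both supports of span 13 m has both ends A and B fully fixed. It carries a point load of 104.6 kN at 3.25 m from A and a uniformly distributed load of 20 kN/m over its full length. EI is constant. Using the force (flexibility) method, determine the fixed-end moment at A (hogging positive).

Release both end moments; the primary structure is a simply-supported span AB with redundants M_A and M_B.
End rotations of the released simple span under the applied load (×1/EI):
  at A: point load 104.6 at a = 3.25: Pab(L + b)/(6LEI) = 966.7/EI
  at B: point load 104.6 at a = 3.25: Pab(L + a)/(6LEI) = 690.5/EI
  at A: UDL 20: wL³/(24EI) = 1831/EI
  at B: UDL 20: wL³/(24EI) = 1831/EI
  θ_A0 = 2798/EI,  θ_B0 = 2521/EI
Flexibility coefficients: a unit moment at one end gives L/(3EI) there and L/(6EI) at the far end, so f₁₁ = f₂₂ = 4.333/EI and f₁₂ = f₂₁ = 2.167/EI.
Compatibility — zero rotation at each built-in end:
  4.333 M_A + 2.167 M_B = 2798
  2.167 M_A + 4.333 M_B = 2521
Solving the pair gives M_A = 472.9 kN·m and M_B = 345.4 kN·m (hogging).

M_A = 472.9 kN·m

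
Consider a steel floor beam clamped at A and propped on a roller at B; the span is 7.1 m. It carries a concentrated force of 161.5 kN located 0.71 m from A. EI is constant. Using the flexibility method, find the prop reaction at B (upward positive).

Release the roller at B. Primary structure: cantilever fixed at A.
Deflection at B on the released cantilever, summing each load's contribution:
  point load 161.5 at a = 0.71: Pa²(3L − a)/(6EI) = 279.4/EI
Flexibility coefficient — unit upward force at B: δ_{BB} = L³/(3EI) = 119.3/EI.
The prop prevents deflection at B: R_B = δ_0/δ_{BB} = 279.4/119.3 = 2.342 kN.

R_B = 2.342 kN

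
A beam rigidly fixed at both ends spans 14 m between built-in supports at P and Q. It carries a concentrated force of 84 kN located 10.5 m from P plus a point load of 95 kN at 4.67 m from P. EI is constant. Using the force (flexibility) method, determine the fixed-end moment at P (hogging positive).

Release both end moments; the primary structure is a simply-supported span PQ with redundants M_P and M_Q.
Simple-span end rotations at P and Q under the given loads:
  at P: point load 84 at a = 10.5: Pab(L + b)/(6LEI) = 643.1/EI
  at Q: point load 84 at a = 10.5: Pab(L + a)/(6LEI) = 900.4/EI
  at P: point load 95 at a = 4.67: Pab(L + b)/(6LEI) = 1150/EI
  at Q: point load 95 at a = 4.67: Pab(L + a)/(6LEI) = 920/EI
  θ_P0 = 1793/EI,  θ_Q0 = 1820/EI
Flexibility coefficients: a unit moment at one end gives L/(3EI) there and L/(6EI) at the far end, so f₁₁ = f₂₂ = 4.667/EI and f₁₂ = f₂₁ = 2.333/EI.
Compatibility — zero rotation at each built-in end:
  4.667 M_P + 2.333 M_Q = 1793
  2.333 M_P + 4.667 M_Q = 1820
Solving the pair gives M_P = 252.2 kN·m and M_Q = 264 kN·m (hogging).

M_P = 252.2 kN·m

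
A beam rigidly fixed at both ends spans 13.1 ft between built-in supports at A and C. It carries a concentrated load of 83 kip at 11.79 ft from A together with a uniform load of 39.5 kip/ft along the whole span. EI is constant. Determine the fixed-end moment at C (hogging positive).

Release both end moments; the primary structure is a simply-supported span AC with redundants M_A and M_C.
End rotations of the released simple span under the applied load (×1/EI):
  at A: point load 83 at a = 11.79: Pab(L + b)/(6LEI) = 235/EI
  at C: point load 83 at a = 11.79: Pab(L + a)/(6LEI) = 405.9/EI
  at A: UDL 39.5: wL³/(24EI) = 3700/EI
  at C: UDL 39.5: wL³/(24EI) = 3700/EI
  θ_A0 = 3935/EI,  θ_C0 = 4106/EI
Flexibility coefficients: a unit moment at one end gives L/(3EI) there and L/(6EI) at the far end, so f₁₁ = f₂₂ = 4.367/EI and f₁₂ = f₂₁ = 2.183/EI.
Compatibility — zero rotation at each built-in end:
  4.367 M_A + 2.183 M_C = 3935
  2.183 M_A + 4.367 M_C = 4106
Solving the pair gives M_A = 574.7 kip·ft and M_C = 653 kip·ft (hogging).

M_C = 653 kip·ft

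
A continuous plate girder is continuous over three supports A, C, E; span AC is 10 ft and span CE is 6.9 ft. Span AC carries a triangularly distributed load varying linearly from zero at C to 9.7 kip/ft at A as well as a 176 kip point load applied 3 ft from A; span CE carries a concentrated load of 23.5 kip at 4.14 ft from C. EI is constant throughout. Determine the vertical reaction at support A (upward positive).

R_A = 136.9 kip

Take M_C as the redundant. Released structure: two simple spans AC and CE with a hinge at C.
Discontinuity in slope at C on the released structure — sum the simple-span end rotations:
  span AC: triangular load, peak 9.7: 7w₀L³/(360EI) = 188.6/EI
  span AC: point load 176 at a = 3: Pab(L + a)/(6LEI) = 800.8/EI
  span CE: point load 23.5 at a = 4.14: Pab(L + b)/(6LEI) = 62.65/EI
  relative rotation θ_0 = (989.4 + 62.65)/EI = 1052/EI
A unit hogging moment at C produces rotation L₁/(3EI) + L₂/(3EI) = 5.633/EI.
Slope continuity at C: θ_0 = M_C·5.633/EI, so M_C = 1052/5.633 = 186.8 kip·ft (hogging).
Span AC, ΣM about A with M_C applied at C: R_C^{AC}·10 = 689.7 + 186.8, so R_C^{AC} = 87.64 kip and R_A = 224.5 − 87.64 = 136.9 kip.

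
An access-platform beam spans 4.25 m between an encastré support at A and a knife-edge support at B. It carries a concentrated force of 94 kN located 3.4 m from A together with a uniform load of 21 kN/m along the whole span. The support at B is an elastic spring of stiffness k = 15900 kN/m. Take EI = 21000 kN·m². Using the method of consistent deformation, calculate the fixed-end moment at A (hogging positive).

Take the reaction at B as the redundant and release it; the primary structure is a cantilever fixed at A.
Free-end deflection of the primary structure under the applied loading (downward +):
  point load 94 at a = 3.4: Pa²(3L − a)/(6EI) = 1693/EI
  UDL 21: wL⁴/(8EI) = 856.4/EI
  δ_0 = 2550/EI
Flexibility coefficient — unit upward force at B: δ_{BB} = L³/(3EI) = 25.59/EI.
With EI = 21000 kN·m²: δ_0 = 0.12142 m and δ_{BB} = 0.001219 m/kN.
Compatibility — the spring shortens by R_B/k under the reaction it provides: δ_0 − R_B·δ_{BB} = R_B/k. With 1/k = 0.000063 m/kN, R_B = δ_0 / (δ_{BB} + 1/k) = 0.12142 / (0.001219 + 0.000063) = 94.75 kN.
Moment equilibrium about A: M_A = Σ(load moments about A) − R_B·L = 509.3 − 94.75×4.25 = 106.6 kN·m.

M_A = 106.6 kN·m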